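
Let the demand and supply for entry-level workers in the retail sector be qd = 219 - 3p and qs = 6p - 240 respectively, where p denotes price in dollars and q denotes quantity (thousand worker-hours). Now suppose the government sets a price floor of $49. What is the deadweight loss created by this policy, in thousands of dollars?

Without the control the market clears where 219 - 3p = 6p - 240, i.e. p* = 51 and q* = 66.
The floor of 49 is below the equilibrium price 51, so it is not binding; the market clears at p* = 51, q* = 66.
Since the control does not bind, no trades are prevented and deadweight loss is zero.

0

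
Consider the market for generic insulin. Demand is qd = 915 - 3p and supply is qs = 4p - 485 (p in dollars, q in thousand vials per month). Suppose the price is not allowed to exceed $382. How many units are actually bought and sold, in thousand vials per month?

Setting quantity demanded equal to quantity supplied, 915 - 3p = 4p - 485, gives p* = 200 and q* = 315.
The ceiling of 382 is above the equilibrium price 200, so it is not binding; the market clears at p* = 200, q* = 315.

315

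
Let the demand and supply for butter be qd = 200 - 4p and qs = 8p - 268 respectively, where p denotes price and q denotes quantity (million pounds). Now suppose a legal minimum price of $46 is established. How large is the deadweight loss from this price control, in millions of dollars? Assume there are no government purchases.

147

Equilibrium: 200 - 4p = 8p - 268, so 468 = 12p and p* = 39, q* = 44.
Because the floor (46) lies above the market-clearing price, it is binding.
At p = 46: qd = 200 - 4·46 = 16 and qs = 8·46 - 268 = 100.
Quantity traded falls to 16. At q = 16 the demand price is (200 - 16)/4 = 46 and the supply price is (268 + 16)/8 = 35.5.
Deadweight loss = ½ · (46 - 35.5) · (44 - 16) = ½ · 10.5 · 28 = 147.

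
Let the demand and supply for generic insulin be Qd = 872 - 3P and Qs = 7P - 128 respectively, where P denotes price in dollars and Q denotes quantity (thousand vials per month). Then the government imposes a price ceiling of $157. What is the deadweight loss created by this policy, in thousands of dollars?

0

Without the control the market clears where 872 - 3P = 7P - 128, i.e. P* = 100 and Q* = 572.
Since 157 is above P* = 100, the ceiling does not bind and the free-market outcome prevails.
Since the control does not bind, no trades are prevented and deadweight loss is zero.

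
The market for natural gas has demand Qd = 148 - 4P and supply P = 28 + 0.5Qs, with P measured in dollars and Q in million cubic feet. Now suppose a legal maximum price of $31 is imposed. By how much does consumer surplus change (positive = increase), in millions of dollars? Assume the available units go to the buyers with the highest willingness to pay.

13.5

Rearranging supply gives Qs = 2P - 56. In a free market, 148 - 4P = 2P - 56 gives the equilibrium P* = 34, Q* = 12.
The ceiling of 31 is below the equilibrium price 34, so it binds.
At P = 31: Qd = 148 - 4·31 = 24 and Qs = 2·31 - 56 = 6.
Consumer surplus without the control is ½ · (37 - 34) · 12 = 18.
With the ceiling, 6 units are sold at 31 (assume they go to the highest-value buyers). The demand price at Q = 6 is 35.5, so CS = ½ · [(37 - 31) + (35.5 - 31)] · 6 = 31.5.
Change in consumer surplus = 31.5 - 18 = 13.5.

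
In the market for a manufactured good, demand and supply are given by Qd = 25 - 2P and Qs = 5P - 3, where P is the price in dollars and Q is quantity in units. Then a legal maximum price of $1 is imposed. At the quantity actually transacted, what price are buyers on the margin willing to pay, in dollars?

11.5

Equilibrium: 25 - 2P = 5P - 3, so 28 = 7P and P* = 4, Q* = 17.
The ceiling of 1 is below the equilibrium price 4, so it binds.
At P = 1: Qd = 25 - 2·1 = 23 and Qs = 5·1 - 3 = 2.
Only 2 units reach the market. On the demand curve, the marginal buyer's willingness to pay at Q = 2 is (25 - 2)/2 = 11.5.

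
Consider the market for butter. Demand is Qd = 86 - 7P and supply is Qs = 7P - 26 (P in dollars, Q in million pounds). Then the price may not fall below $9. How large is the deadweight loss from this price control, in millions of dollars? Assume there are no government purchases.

In a free market, 86 - 7P = 7P - 26 gives the equilibrium P* = 8, Q* = 30.
The floor of 9 is above the equilibrium price 8, so it binds.
At P = 9: Qd = 86 - 7·9 = 23 and Qs = 7·9 - 26 = 37.
Quantity traded falls to 23. At Q = 23 the demand price is (86 - 23)/7 = 9 and the supply price is (26 + 23)/7 = 7.
Deadweight loss = ½ · (9 - 7) · (30 - 23) = ½ · 2 · 7 = 7.

7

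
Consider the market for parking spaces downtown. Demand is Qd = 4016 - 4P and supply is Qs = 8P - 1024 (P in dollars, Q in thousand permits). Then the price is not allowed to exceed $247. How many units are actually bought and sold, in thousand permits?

952

Equilibrium: 4016 - 4P = 8P - 1024, so 5040 = 12P and P* = 420, Q* = 2336.
Since 247 < 420, the ceiling is binding.
At P = 247: Qd = 4016 - 4·247 = 3028 and Qs = 8·247 - 1024 = 952.
The quantity actually transacted is the short side, supply: 952.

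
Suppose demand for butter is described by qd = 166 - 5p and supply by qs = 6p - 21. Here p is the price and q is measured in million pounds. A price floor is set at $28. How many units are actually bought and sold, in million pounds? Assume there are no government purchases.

26

Equilibrium: 166 - 5p = 6p - 21, so 187 = 11p and p* = 17, q* = 81.
The floor of 28 is above the equilibrium price 17, so it binds.
At p = 28: qd = 166 - 5·28 = 26 and qs = 6·28 - 21 = 147.
The quantity actually transacted is the short side, demand: 26.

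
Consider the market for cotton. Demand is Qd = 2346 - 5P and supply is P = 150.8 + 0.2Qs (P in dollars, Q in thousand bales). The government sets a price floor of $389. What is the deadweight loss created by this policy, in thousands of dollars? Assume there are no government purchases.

Rearranging supply gives Qs = 5P - 754. In a free market, 2346 - 5P = 5P - 754 gives the equilibrium P* = 310, Q* = 796.
Since 389 > 310, the floor is binding.
At P = 389: Qd = 2346 - 5·389 = 401 and Qs = 5·389 - 754 = 1191.
Quantity traded falls to 401. At Q = 401 the demand price is (2346 - 401)/5 = 389 and the supply price is (754 + 401)/5 = 231.
Deadweight loss = ½ · (389 - 231) · (796 - 401) = ½ · 158 · 395 = 31205.

31205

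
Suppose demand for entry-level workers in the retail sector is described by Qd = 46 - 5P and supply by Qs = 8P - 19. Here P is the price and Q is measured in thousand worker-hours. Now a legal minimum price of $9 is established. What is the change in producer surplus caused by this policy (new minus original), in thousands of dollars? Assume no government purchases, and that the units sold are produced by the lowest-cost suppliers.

-21

In a free market, 46 - 5P = 8P - 19 gives the equilibrium P* = 5, Q* = 21.
Since 9 > 5, the floor is binding.
At P = 9: Qd = 46 - 5·9 = 1 and Qs = 8·9 - 19 = 53.
Producer surplus without the control is ½ · (5 - 2.375) · 21 = 27.5625.
With the floor, 1 units are sold at 9. The supply price at Q = 1 is 2.5, so PS = ½ · [(9 - 2.375) + (9 - 2.5)] · 1 = 6.5625.
Change in producer surplus = 6.5625 - 27.5625 = -21.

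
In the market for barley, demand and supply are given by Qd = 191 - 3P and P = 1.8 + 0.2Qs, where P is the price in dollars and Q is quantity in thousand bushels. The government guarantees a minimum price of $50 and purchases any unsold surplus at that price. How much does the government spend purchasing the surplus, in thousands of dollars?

Rearranging supply gives Qs = 5P - 9. In a free market, 191 - 3P = 5P - 9 gives the equilibrium P* = 25, Q* = 116.
The floor of 50 is above the equilibrium price 25, so it binds.
At P = 50: Qd = 191 - 3·50 = 41 and Qs = 5·50 - 9 = 241.
Surplus = Qs - Qd = 200.
Government expenditure = surplus × support price = 200 × 50 = 10000.

10000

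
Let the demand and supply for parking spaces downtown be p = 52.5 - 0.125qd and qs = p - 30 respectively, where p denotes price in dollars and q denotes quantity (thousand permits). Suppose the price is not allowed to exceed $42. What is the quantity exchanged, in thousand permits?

Rearranging demand gives qd = 420 - 8p. Setting quantity demanded equal to quantity supplied, 420 - 8p = p - 30, gives p* = 50 and q* = 20.
The ceiling of 42 is below the equilibrium price 50, so it binds.
At p = 42: qd = 420 - 8·42 = 84 and qs = 42 - 30 = 12.
The quantity actually transacted is the short side, supply: 12.

12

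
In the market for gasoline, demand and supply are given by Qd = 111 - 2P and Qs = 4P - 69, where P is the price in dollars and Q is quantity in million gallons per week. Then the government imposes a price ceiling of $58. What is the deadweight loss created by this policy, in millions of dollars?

Equilibrium: 111 - 2P = 4P - 69, so 180 = 6P and P* = 30, Q* = 51.
The ceiling of 58 is above the equilibrium price 30, so it is not binding; the market clears at P* = 30, Q* = 51.
Since the control does not bind, no trades are prevented and deadweight loss is zero.

0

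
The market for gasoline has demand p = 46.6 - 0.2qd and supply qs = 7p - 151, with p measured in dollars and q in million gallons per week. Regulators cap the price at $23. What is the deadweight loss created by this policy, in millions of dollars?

680.4

Rearranging demand gives qd = 233 - 5p. Without the control the market clears where 233 - 5p = 7p - 151, i.e. p* = 32 and q* = 73.
Because the ceiling (23) lies below the market-clearing price, it is binding.
At p = 23: qd = 233 - 5·23 = 118 and qs = 7·23 - 151 = 10.
Quantity traded falls to 10. At q = 10 the demand price is (233 - 10)/5 = 44.6 and the supply price is (151 + 10)/7 = 23.
Deadweight loss = ½ · (44.6 - 23) · (73 - 10) = ½ · 21.6 · 63 = 680.4.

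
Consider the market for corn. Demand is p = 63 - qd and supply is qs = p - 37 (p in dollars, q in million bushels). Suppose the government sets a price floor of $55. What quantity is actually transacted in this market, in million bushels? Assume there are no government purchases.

Rearranging demand gives qd = 63 - p. Without the control the market clears where 63 - p = p - 37, i.e. p* = 50 and q* = 13.
Since 55 > 50, the floor is binding.
At p = 55: qd = 63 - 55 = 8 and qs = 55 - 37 = 18.
The quantity actually transacted is the short side, demand: 8.

8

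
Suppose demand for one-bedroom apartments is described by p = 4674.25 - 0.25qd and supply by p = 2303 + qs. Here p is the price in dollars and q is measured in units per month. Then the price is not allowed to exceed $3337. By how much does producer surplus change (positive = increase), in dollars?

Rearranging demand gives qd = 18697 - 4p; rearranging supply gives qs = p - 2303. Setting quantity demanded equal to quantity supplied, 18697 - 4p = p - 2303, gives p* = 4200 and q* = 1897.
Since 3337 < 4200, the ceiling is binding.
At p = 3337: qd = 18697 - 4·3337 = 5349 and qs = 3337 - 2303 = 1034.
Producer surplus without the control is ½ · (4200 - 2303) · 1897 = 1799304.5.
With the ceiling, producers sell 1034 units at 3337, so PS = ½ · (3337 - 2303) · 1034 = 534578.
Change in producer surplus = 534578 - 1799304.5 = -1264726.5.

-1264726.5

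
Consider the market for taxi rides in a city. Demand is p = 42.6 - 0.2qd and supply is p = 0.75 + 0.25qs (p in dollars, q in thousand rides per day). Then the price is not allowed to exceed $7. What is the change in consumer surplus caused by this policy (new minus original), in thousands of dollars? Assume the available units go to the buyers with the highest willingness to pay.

Rearranging demand gives qd = 213 - 5p; rearranging supply gives qs = 4p - 3. Setting quantity demanded equal to quantity supplied, 213 - 5p = 4p - 3, gives p* = 24 and q* = 93.
Because the ceiling (7) lies below the market-clearing price, it is binding.
At p = 7: qd = 213 - 5·7 = 178 and qs = 4·7 - 3 = 25.
Consumer surplus without the control is ½ · (42.6 - 24) · 93 = 864.9.
With the ceiling, 25 units are sold at 7 (assume they go to the highest-value buyers). The demand price at q = 25 is 37.6, so CS = ½ · [(42.6 - 7) + (37.6 - 7)] · 25 = 827.5.
Change in consumer surplus = 827.5 - 864.9 = -37.4.

-37.4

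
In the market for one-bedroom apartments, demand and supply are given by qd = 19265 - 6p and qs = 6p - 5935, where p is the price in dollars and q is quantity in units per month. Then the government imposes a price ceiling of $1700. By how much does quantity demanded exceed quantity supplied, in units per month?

4800

In a free market, 19265 - 6p = 6p - 5935 gives the equilibrium p* = 2100, q* = 6665.
Because the ceiling (1700) lies below the market-clearing price, it is binding.
At p = 1700: qd = 19265 - 6·1700 = 9065 and qs = 6·1700 - 5935 = 4265.
Shortage = qd - qs = 9065 - 4265 = 4800.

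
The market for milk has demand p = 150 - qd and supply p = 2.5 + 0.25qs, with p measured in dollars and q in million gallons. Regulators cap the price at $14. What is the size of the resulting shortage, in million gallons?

90

Rearranging demand gives qd = 150 - p; rearranging supply gives qs = 4p - 10. Equilibrium: 150 - p = 4p - 10, so 160 = 5p and p* = 32, q* = 118.
Since 14 < 32, the ceiling is binding.
At p = 14: qd = 150 - 14 = 136 and qs = 4·14 - 10 = 46.
Shortage = qd - qs = 136 - 46 = 90.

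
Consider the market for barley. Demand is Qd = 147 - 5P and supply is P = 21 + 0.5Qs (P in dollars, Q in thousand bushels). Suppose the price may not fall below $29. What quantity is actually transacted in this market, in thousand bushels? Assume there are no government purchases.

Rearranging supply gives Qs = 2P - 42. Setting quantity demanded equal to quantity supplied, 147 - 5P = 2P - 42, gives P* = 27 and Q* = 12.
The floor of 29 is above the equilibrium price 27, so it binds.
At P = 29: Qd = 147 - 5·29 = 2 and Qs = 2·29 - 42 = 16.
The quantity actually transacted is the short side, demand: 2.

2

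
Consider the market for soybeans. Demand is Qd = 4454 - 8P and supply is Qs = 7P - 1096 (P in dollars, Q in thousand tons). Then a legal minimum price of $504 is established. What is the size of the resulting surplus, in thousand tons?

2010

Without the control the market clears where 4454 - 8P = 7P - 1096, i.e. P* = 370 and Q* = 1494.
Because the floor (504) lies above the market-clearing price, it is binding.
At P = 504: Qd = 4454 - 8·504 = 422 and Qs = 7·504 - 1096 = 2432.
Surplus = Qs - Qd = 2432 - 422 = 2010.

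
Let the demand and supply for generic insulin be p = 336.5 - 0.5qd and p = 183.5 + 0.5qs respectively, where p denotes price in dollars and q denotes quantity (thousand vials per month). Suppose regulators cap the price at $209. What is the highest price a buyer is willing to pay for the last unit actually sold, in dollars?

Rearranging demand gives qd = 673 - 2p; rearranging supply gives qs = 2p - 367. Without the control the market clears where 673 - 2p = 2p - 367, i.e. p* = 260 and q* = 153.
Since 209 < 260, the ceiling is binding.
At p = 209: qd = 673 - 2·209 = 255 and qs = 2·209 - 367 = 51.
Only 51 units reach the market. On the demand curve, the marginal buyer's willingness to pay at q = 51 is (673 - 51)/2 = 311.

311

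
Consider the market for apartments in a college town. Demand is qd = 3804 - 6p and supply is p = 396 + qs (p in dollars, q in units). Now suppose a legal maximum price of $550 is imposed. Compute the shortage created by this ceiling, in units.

350

Rearranging supply gives qs = p - 396. Setting quantity demanded equal to quantity supplied, 3804 - 6p = p - 396, gives p* = 600 and q* = 204.
Since 550 < 600, the ceiling is binding.
At p = 550: qd = 3804 - 6·550 = 504 and qs = 550 - 396 = 154.
Shortage = qd - qs = 504 - 154 = 350.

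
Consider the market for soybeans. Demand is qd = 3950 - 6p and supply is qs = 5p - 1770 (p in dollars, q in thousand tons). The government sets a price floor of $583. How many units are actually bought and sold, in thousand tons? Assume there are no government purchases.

452

Setting quantity demanded equal to quantity supplied, 3950 - 6p = 5p - 1770, gives p* = 520 and q* = 830.
Because the floor (583) lies above the market-clearing price, it is binding.
At p = 583: qd = 3950 - 6·583 = 452 and qs = 5·583 - 1770 = 1145.
The quantity actually transacted is the short side, demand: 452.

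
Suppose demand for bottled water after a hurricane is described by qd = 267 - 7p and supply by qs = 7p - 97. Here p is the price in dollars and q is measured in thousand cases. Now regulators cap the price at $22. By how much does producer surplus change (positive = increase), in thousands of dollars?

Equilibrium: 267 - 7p = 7p - 97, so 364 = 14p and p* = 26, q* = 85.
Because the ceiling (22) lies below the market-clearing price, it is binding.
At p = 22: qd = 267 - 7·22 = 113 and qs = 7·22 - 97 = 57.
Producer surplus without the control is ½ · (26 - 97/7) · 85 = 7225/14.
With the ceiling, producers sell 57 units at 22, so PS = ½ · (22 - 97/7) · 57 = 3249/14.
Change in producer surplus = 3249/14 - 7225/14 = -284.

-284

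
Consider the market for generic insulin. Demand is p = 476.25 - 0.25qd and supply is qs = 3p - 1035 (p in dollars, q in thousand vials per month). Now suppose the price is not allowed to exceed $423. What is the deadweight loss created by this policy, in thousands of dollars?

Rearranging demand gives qd = 1905 - 4p. Equilibrium: 1905 - 4p = 3p - 1035, so 2940 = 7p and p* = 420, q* = 225.
The ceiling of 423 is above the equilibrium price 420, so it is not binding; the market clears at p* = 420, q* = 225.
Since the control does not bind, no trades are prevented and deadweight loss is zero.

0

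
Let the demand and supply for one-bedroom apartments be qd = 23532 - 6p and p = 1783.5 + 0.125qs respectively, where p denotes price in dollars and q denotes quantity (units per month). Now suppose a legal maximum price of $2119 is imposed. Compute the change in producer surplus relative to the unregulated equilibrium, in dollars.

Rearranging supply gives qs = 8p - 14268. Without the control the market clears where 23532 - 6p = 8p - 14268, i.e. p* = 2700 and q* = 7332.
Because the ceiling (2119) lies below the market-clearing price, it is binding.
At p = 2119: qd = 23532 - 6·2119 = 10818 and qs = 8·2119 - 14268 = 2684.
Producer surplus without the control is ½ · (2700 - 1783.5) · 7332 = 3359889.
With the ceiling, producers sell 2684 units at 2119, so PS = ½ · (2119 - 1783.5) · 2684 = 450241.
Change in producer surplus = 450241 - 3359889 = -2909648.

-2909648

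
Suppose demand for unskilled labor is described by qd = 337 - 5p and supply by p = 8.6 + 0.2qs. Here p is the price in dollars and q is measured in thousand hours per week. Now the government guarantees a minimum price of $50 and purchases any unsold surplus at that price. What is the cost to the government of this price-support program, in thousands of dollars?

6000

Rearranging supply gives qs = 5p - 43. Equilibrium: 337 - 5p = 5p - 43, so 380 = 10p and p* = 38, q* = 147.
Because the floor (50) lies above the market-clearing price, it is binding.
At p = 50: qd = 337 - 5·50 = 87 and qs = 5·50 - 43 = 207.
Surplus = qs - qd = 120.
Government expenditure = surplus × support price = 120 × 50 = 6000.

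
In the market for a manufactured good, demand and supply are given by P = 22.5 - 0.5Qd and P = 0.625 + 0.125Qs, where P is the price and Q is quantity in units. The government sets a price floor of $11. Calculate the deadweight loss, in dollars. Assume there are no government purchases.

Rearranging demand gives Qd = 45 - 2P; rearranging supply gives Qs = 8P - 5. Equilibrium: 45 - 2P = 8P - 5, so 50 = 10P and P* = 5, Q* = 35.
The floor of 11 is above the equilibrium price 5, so it binds.
At P = 11: Qd = 45 - 2·11 = 23 and Qs = 8·11 - 5 = 83.
Quantity traded falls to 23. At Q = 23 the demand price is (45 - 23)/2 = 11 and the supply price is (5 + 23)/8 = 3.5.
Deadweight loss = ½ · (11 - 3.5) · (35 - 23) = ½ · 7.5 · 12 = 45.

45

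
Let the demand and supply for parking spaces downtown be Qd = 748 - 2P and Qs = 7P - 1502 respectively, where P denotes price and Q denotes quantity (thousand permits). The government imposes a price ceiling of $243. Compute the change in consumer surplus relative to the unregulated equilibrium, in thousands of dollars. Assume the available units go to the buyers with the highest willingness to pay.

Without the control the market clears where 748 - 2P = 7P - 1502, i.e. P* = 250 and Q* = 248.
Since 243 < 250, the ceiling is binding.
At P = 243: Qd = 748 - 2·243 = 262 and Qs = 7·243 - 1502 = 199.
Consumer surplus without the control is ½ · (374 - 250) · 248 = 15376.
With the ceiling, 199 units are sold at 243 (assume they go to the highest-value buyers). The demand price at Q = 199 is 274.5, so CS = ½ · [(374 - 243) + (274.5 - 243)] · 199 = 16168.75.
Change in consumer surplus = 16168.75 - 15376 = 792.75.

792.75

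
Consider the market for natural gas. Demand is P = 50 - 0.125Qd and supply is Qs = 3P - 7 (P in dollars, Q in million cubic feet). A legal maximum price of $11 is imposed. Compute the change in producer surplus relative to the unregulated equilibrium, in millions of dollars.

-1690

Rearranging demand gives Qd = 400 - 8P. In a free market, 400 - 8P = 3P - 7 gives the equilibrium P* = 37, Q* = 104.
Because the ceiling (11) lies below the market-clearing price, it is binding.
At P = 11: Qd = 400 - 8·11 = 312 and Qs = 3·11 - 7 = 26.
Producer surplus without the control is ½ · (37 - 7/3) · 104 = 5408/3.
With the ceiling, producers sell 26 units at 11, so PS = ½ · (11 - 7/3) · 26 = 338/3.
Change in producer surplus = 338/3 - 5408/3 = -1690.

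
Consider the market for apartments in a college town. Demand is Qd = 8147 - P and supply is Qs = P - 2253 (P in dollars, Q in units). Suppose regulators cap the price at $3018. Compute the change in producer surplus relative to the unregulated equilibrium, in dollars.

Without the control the market clears where 8147 - P = P - 2253, i.e. P* = 5200 and Q* = 2947.
Because the ceiling (3018) lies below the market-clearing price, it is binding.
At P = 3018: Qd = 8147 - 3018 = 5129 and Qs = 3018 - 2253 = 765.
Producer surplus without the control is ½ · (5200 - 2253) · 2947 = 4342404.5.
With the ceiling, producers sell 765 units at 3018, so PS = ½ · (3018 - 2253) · 765 = 292612.5.
Change in producer surplus = 292612.5 - 4342404.5 = -4049792.

-4049792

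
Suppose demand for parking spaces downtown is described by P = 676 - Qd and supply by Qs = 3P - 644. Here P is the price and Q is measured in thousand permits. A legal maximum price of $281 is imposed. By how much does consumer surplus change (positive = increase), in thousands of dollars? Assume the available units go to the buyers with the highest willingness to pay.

-1053.5

Rearranging demand gives Qd = 676 - P. Without the control the market clears where 676 - P = 3P - 644, i.e. P* = 330 and Q* = 346.
Since 281 < 330, the ceiling is binding.
At P = 281: Qd = 676 - 281 = 395 and Qs = 3·281 - 644 = 199.
Consumer surplus without the control is ½ · (676 - 330) · 346 = 59858.
With the ceiling, 199 units are sold at 281 (assume they go to the highest-value buyers). The demand price at Q = 199 is 477, so CS = ½ · [(676 - 281) + (477 - 281)] · 199 = 58804.5.
Change in consumer surplus = 58804.5 - 59858 = -1053.5.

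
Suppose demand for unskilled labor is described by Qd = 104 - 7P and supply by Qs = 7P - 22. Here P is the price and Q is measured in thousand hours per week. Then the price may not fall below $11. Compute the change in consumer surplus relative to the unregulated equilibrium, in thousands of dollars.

Setting quantity demanded equal to quantity supplied, 104 - 7P = 7P - 22, gives P* = 9 and Q* = 41.
The floor of 11 is above the equilibrium price 9, so it binds.
At P = 11: Qd = 104 - 7·11 = 27 and Qs = 7·11 - 22 = 55.
Consumer surplus without the control is ½ · (104/7 - 9) · 41 = 1681/14.
With the floor, consumers buy 27 units at 11, so CS = ½ · (104/7 - 11) · 27 = 729/14.
Change in consumer surplus = 729/14 - 1681/14 = -68.

-68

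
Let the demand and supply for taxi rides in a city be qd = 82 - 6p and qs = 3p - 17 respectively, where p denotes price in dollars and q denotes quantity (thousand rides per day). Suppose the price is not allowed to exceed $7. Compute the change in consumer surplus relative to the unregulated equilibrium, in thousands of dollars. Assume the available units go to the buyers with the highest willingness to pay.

4

Without the control the market clears where 82 - 6p = 3p - 17, i.e. p* = 11 and q* = 16.
Since 7 < 11, the ceiling is binding.
At p = 7: qd = 82 - 6·7 = 40 and qs = 3·7 - 17 = 4.
Consumer surplus without the control is ½ · (41/3 - 11) · 16 = 64/3.
With the ceiling, 4 units are sold at 7 (assume they go to the highest-value buyers). The demand price at q = 4 is 13, so CS = ½ · [(41/3 - 7) + (13 - 7)] · 4 = 76/3.
Change in consumer surplus = 76/3 - 64/3 = 4.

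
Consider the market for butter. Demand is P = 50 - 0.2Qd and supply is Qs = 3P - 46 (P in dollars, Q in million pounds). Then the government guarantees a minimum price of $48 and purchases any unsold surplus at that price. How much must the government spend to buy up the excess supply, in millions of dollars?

Rearranging demand gives Qd = 250 - 5P. Equilibrium: 250 - 5P = 3P - 46, so 296 = 8P and P* = 37, Q* = 65.
The floor of 48 is above the equilibrium price 37, so it binds.
At P = 48: Qd = 250 - 5·48 = 10 and Qs = 3·48 - 46 = 98.
Surplus = Qs - Qd = 88.
Government expenditure = surplus × support price = 88 × 48 = 4224.

4224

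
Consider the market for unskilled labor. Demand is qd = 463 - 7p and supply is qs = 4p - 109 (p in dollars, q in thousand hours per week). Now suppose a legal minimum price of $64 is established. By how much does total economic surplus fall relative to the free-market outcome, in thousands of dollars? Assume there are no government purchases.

Equilibrium: 463 - 7p = 4p - 109, so 572 = 11p and p* = 52, q* = 99.
The floor of 64 is above the equilibrium price 52, so it binds.
At p = 64: qd = 463 - 7·64 = 15 and qs = 4·64 - 109 = 147.
Quantity traded falls to 15. At q = 15 the demand price is (463 - 15)/7 = 64 and the supply price is (109 + 15)/4 = 31.
Deadweight loss = ½ · (64 - 31) · (99 - 15) = ½ · 33 · 84 = 1386.

1386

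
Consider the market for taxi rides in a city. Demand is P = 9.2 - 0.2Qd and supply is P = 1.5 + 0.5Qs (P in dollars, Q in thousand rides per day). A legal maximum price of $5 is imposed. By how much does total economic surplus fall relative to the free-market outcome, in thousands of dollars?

5.6

Rearranging demand gives Qd = 46 - 5P; rearranging supply gives Qs = 2P - 3. In a free market, 46 - 5P = 2P - 3 gives the equilibrium P* = 7, Q* = 11.
The ceiling of 5 is below the equilibrium price 7, so it binds.
At P = 5: Qd = 46 - 5·5 = 21 and Qs = 2·5 - 3 = 7.
Quantity traded falls to 7. At Q = 7 the demand price is (46 - 7)/5 = 7.8 and the supply price is (3 + 7)/2 = 5.
Deadweight loss = ½ · (7.8 - 5) · (11 - 7) = ½ · 2.8 · 4 = 5.6.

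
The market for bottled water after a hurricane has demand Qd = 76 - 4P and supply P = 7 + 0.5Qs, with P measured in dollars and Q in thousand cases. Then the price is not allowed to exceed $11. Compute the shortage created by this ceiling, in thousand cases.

Rearranging supply gives Qs = 2P - 14. Equilibrium: 76 - 4P = 2P - 14, so 90 = 6P and P* = 15, Q* = 16.
Since 11 < 15, the ceiling is binding.
At P = 11: Qd = 76 - 4·11 = 32 and Qs = 2·11 - 14 = 8.
Shortage = Qd - Qs = 32 - 8 = 24.

24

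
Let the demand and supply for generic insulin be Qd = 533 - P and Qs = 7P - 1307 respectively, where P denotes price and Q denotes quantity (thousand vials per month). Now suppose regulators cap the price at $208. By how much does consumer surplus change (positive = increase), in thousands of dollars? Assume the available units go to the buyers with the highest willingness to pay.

Without the control the market clears where 533 - P = 7P - 1307, i.e. P* = 230 and Q* = 303.
The ceiling of 208 is below the equilibrium price 230, so it binds.
At P = 208: Qd = 533 - 208 = 325 and Qs = 7·208 - 1307 = 149.
Consumer surplus without the control is ½ · (533 - 230) · 303 = 45904.5.
With the ceiling, 149 units are sold at 208 (assume they go to the highest-value buyers). The demand price at Q = 149 is 384, so CS = ½ · [(533 - 208) + (384 - 208)] · 149 = 37324.5.
Change in consumer surplus = 37324.5 - 45904.5 = -8580.

-8580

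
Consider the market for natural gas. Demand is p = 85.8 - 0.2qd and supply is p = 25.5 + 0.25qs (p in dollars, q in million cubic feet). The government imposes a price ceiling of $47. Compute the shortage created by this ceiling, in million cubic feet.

Rearranging demand gives qd = 429 - 5p; rearranging supply gives qs = 4p - 102. Setting quantity demanded equal to quantity supplied, 429 - 5p = 4p - 102, gives p* = 59 and q* = 134.
Since 47 < 59, the ceiling is binding.
At p = 47: qd = 429 - 5·47 = 194 and qs = 4·47 - 102 = 86.
Shortage = qd - qs = 194 - 86 = 108.

108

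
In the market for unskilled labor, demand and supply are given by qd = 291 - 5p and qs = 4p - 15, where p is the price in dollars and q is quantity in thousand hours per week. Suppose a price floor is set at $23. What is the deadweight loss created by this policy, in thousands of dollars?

Setting quantity demanded equal to quantity supplied, 291 - 5p = 4p - 15, gives p* = 34 and q* = 121.
Since 23 is below p* = 34, the floor does not bind and the free-market outcome prevails.
Since the control does not bind, no trades are prevented and deadweight loss is zero.

0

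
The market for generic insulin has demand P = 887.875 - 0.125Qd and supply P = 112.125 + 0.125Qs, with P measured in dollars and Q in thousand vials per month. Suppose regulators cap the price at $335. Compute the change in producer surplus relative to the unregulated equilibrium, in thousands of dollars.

-403095

Rearranging demand gives Qd = 7103 - 8P; rearranging supply gives Qs = 8P - 897. In a free market, 7103 - 8P = 8P - 897 gives the equilibrium P* = 500, Q* = 3103.
Because the ceiling (335) lies below the market-clearing price, it is binding.
At P = 335: Qd = 7103 - 8·335 = 4423 and Qs = 8·335 - 897 = 1783.
Producer surplus without the control is ½ · (500 - 112.125) · 3103 = 601788.0625.
With the ceiling, producers sell 1783 units at 335, so PS = ½ · (335 - 112.125) · 1783 = 198693.0625.
Change in producer surplus = 198693.0625 - 601788.0625 = -403095.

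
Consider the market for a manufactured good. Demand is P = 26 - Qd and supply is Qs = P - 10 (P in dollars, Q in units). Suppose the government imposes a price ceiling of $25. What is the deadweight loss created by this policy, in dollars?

Rearranging demand gives Qd = 26 - P. Setting quantity demanded equal to quantity supplied, 26 - P = P - 10, gives P* = 18 and Q* = 8.
Since 25 is above P* = 18, the ceiling does not bind and the free-market outcome prevails.
Since the control does not bind, no trades are prevented and deadweight loss is zero.

0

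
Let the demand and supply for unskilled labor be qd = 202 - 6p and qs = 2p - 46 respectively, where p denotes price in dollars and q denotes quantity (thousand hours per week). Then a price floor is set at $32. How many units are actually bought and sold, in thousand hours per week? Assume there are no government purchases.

10

Without the control the market clears where 202 - 6p = 2p - 46, i.e. p* = 31 and q* = 16.
The floor of 32 is above the equilibrium price 31, so it binds.
At p = 32: qd = 202 - 6·32 = 10 and qs = 2·32 - 46 = 18.
The quantity actually transacted is the short side, demand: 10.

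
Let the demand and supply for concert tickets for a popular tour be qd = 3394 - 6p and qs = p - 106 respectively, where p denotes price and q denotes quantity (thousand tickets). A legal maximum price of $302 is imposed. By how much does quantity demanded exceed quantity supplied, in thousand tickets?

1386

Equilibrium: 3394 - 6p = p - 106, so 3500 = 7p and p* = 500, q* = 394.
The ceiling of 302 is below the equilibrium price 500, so it binds.
At p = 302: qd = 3394 - 6·302 = 1582 and qs = 302 - 106 = 196.
Shortage = qd - qs = 1582 - 196 = 1386.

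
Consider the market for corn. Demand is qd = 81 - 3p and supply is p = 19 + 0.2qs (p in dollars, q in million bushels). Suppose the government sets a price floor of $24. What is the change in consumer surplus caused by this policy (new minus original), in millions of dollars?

-24

Rearranging supply gives qs = 5p - 95. Equilibrium: 81 - 3p = 5p - 95, so 176 = 8p and p* = 22, q* = 15.
Since 24 > 22, the floor is binding.
At p = 24: qd = 81 - 3·24 = 9 and qs = 5·24 - 95 = 25.
Consumer surplus without the control is ½ · (27 - 22) · 15 = 37.5.
With the floor, consumers buy 9 units at 24, so CS = ½ · (27 - 24) · 9 = 13.5.
Change in consumer surplus = 13.5 - 37.5 = -24.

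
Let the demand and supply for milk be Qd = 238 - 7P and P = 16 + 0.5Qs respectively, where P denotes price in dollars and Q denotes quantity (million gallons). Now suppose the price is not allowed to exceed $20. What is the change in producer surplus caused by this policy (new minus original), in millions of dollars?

Rearranging supply gives Qs = 2P - 32. In a free market, 238 - 7P = 2P - 32 gives the equilibrium P* = 30, Q* = 28.
Since 20 < 30, the ceiling is binding.
At P = 20: Qd = 238 - 7·20 = 98 and Qs = 2·20 - 32 = 8.
Producer surplus without the control is ½ · (30 - 16) · 28 = 196.
With the ceiling, producers sell 8 units at 20, so PS = ½ · (20 - 16) · 8 = 16.
Change in producer surplus = 16 - 196 = -180.

-180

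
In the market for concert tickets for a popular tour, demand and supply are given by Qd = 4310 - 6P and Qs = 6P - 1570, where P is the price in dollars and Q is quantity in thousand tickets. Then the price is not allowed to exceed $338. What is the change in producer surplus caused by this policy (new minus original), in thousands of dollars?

Equilibrium: 4310 - 6P = 6P - 1570, so 5880 = 12P and P* = 490, Q* = 1370.
The ceiling of 338 is below the equilibrium price 490, so it binds.
At P = 338: Qd = 4310 - 6·338 = 2282 and Qs = 6·338 - 1570 = 458.
Producer surplus without the control is ½ · (490 - 785/3) · 1370 = 469225/3.
With the ceiling, producers sell 458 units at 338, so PS = ½ · (338 - 785/3) · 458 = 52441/3.
Change in producer surplus = 52441/3 - 469225/3 = -138928.

-138928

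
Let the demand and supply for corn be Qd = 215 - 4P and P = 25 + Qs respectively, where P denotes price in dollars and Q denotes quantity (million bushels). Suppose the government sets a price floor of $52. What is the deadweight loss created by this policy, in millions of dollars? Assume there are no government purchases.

Rearranging supply gives Qs = P - 25. In a free market, 215 - 4P = P - 25 gives the equilibrium P* = 48, Q* = 23.
The floor of 52 is above the equilibrium price 48, so it binds.
At P = 52: Qd = 215 - 4·52 = 7 and Qs = 52 - 25 = 27.
Quantity traded falls to 7. At Q = 7 the demand price is (215 - 7)/4 = 52 and the supply price is 25 + 7 = 32.
Deadweight loss = ½ · (52 - 32) · (23 - 7) = ½ · 20 · 16 = 160.

160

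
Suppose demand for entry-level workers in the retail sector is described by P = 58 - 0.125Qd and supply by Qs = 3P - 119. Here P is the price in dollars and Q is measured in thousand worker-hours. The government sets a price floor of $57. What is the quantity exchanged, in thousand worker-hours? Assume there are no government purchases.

8

Rearranging demand gives Qd = 464 - 8P. Equilibrium: 464 - 8P = 3P - 119, so 583 = 11P and P* = 53, Q* = 40.
Since 57 > 53, the floor is binding.
At P = 57: Qd = 464 - 8·57 = 8 and Qs = 3·57 - 119 = 52.
The quantity actually transacted is the short side, demand: 8.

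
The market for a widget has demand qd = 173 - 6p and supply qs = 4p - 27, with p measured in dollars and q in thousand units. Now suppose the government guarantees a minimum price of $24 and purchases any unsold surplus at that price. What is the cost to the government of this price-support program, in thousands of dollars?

Equilibrium: 173 - 6p = 4p - 27, so 200 = 10p and p* = 20, q* = 53.
Since 24 > 20, the floor is binding.
At p = 24: qd = 173 - 6·24 = 29 and qs = 4·24 - 27 = 69.
Surplus = qs - qd = 40.
Government expenditure = surplus × support price = 40 × 24 = 960.

960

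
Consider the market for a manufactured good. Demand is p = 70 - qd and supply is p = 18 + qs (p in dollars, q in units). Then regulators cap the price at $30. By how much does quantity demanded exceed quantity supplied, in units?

28

Rearranging demand gives qd = 70 - p; rearranging supply gives qs = p - 18. Equilibrium: 70 - p = p - 18, so 88 = 2p and p* = 44, q* = 26.
The ceiling of 30 is below the equilibrium price 44, so it binds.
At p = 30: qd = 70 - 30 = 40 and qs = 30 - 18 = 12.
Shortage = qd - qs = 40 - 12 = 28.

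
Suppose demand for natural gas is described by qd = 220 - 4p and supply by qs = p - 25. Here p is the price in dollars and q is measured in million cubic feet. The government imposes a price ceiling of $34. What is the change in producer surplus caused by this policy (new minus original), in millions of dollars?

-247.5

Without the control the market clears where 220 - 4p = p - 25, i.e. p* = 49 and q* = 24.
The ceiling of 34 is below the equilibrium price 49, so it binds.
At p = 34: qd = 220 - 4·34 = 84 and qs = 34 - 25 = 9.
Producer surplus without the control is ½ · (49 - 25) · 24 = 288.
With the ceiling, producers sell 9 units at 34, so PS = ½ · (34 - 25) · 9 = 40.5.
Change in producer surplus = 40.5 - 288 = -247.5.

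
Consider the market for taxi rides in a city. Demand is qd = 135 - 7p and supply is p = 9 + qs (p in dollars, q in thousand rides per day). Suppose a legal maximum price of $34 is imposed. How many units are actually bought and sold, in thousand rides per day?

9

Rearranging supply gives qs = p - 9. Setting quantity demanded equal to quantity supplied, 135 - 7p = p - 9, gives p* = 18 and q* = 9.
Since 34 is above p* = 18, the ceiling does not bind and the free-market outcome prevails.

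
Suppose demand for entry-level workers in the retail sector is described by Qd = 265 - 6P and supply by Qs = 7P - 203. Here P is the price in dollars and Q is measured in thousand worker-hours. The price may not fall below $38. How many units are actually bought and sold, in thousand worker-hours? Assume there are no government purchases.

37

In a free market, 265 - 6P = 7P - 203 gives the equilibrium P* = 36, Q* = 49.
The floor of 38 is above the equilibrium price 36, so it binds.
At P = 38: Qd = 265 - 6·38 = 37 and Qs = 7·38 - 203 = 63.
The quantity actually transacted is the short side, demand: 37.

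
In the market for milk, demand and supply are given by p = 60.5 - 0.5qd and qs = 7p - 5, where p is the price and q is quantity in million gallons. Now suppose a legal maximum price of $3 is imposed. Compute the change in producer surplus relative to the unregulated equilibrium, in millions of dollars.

-599.5

Rearranging demand gives qd = 121 - 2p. Equilibrium: 121 - 2p = 7p - 5, so 126 = 9p and p* = 14, q* = 93.
The ceiling of 3 is below the equilibrium price 14, so it binds.
At p = 3: qd = 121 - 2·3 = 115 and qs = 7·3 - 5 = 16.
Producer surplus without the control is ½ · (14 - 5/7) · 93 = 8649/14.
With the ceiling, producers sell 16 units at 3, so PS = ½ · (3 - 5/7) · 16 = 128/7.
Change in producer surplus = 128/7 - 8649/14 = -599.5.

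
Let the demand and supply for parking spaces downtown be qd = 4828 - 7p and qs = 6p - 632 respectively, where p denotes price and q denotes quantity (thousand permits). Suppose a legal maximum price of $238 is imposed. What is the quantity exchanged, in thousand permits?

796

In a free market, 4828 - 7p = 6p - 632 gives the equilibrium p* = 420, q* = 1888.
Because the ceiling (238) lies below the market-clearing price, it is binding.
At p = 238: qd = 4828 - 7·238 = 3162 and qs = 6·238 - 632 = 796.
The quantity actually transacted is the short side, supply: 796.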